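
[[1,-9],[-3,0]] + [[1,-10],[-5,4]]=[[2, -19], [-8, 4]]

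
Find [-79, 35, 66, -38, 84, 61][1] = 35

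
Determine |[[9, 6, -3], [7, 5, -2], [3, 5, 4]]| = (1)*(9)*det([[5, -2], [5, 4]]) + (-1)*(6)*det([[7, -2], [3, 4]]) + (1)*(-3)*det([[7, 5], [3, 5]])
= 270 + -204 + -60
= 6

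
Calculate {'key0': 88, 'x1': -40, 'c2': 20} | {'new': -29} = {'key0': 88, 'x1': -40, 'c2': 20, 'new': -29}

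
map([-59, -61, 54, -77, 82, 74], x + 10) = [-49, -51, 64, -67, 92, 84]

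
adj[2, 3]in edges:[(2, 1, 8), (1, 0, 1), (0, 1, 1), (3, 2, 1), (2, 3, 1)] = 1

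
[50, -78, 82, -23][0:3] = [50, -78, 82]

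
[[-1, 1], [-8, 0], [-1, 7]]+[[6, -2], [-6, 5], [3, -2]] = [[5, -1], [-14, 5], [2, 5]]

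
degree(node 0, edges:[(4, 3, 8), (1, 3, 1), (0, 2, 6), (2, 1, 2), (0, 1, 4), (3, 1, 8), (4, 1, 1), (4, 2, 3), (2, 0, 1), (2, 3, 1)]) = incident: (0,2), (0,1), (2,0)
= 3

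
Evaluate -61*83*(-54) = 273402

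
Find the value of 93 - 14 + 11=90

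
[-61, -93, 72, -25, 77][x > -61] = [72, -25, 77]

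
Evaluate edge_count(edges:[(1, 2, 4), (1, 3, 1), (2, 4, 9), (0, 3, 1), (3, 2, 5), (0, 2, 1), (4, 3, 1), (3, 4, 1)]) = 8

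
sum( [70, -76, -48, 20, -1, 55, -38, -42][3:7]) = slice → [20, -1, 55, -38]
20 + (-1) + 55 + (-38)
= 36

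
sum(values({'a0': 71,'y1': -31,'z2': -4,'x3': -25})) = 71 + (-31) + (-4) + (-25)
= 11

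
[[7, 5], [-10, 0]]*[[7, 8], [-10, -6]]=[[-1, 26], [-70, -80]]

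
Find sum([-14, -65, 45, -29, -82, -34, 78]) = -101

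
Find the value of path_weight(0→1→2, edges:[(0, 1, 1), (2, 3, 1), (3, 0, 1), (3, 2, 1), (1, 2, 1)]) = w(0→1)=1 + w(1→2)=1
= 2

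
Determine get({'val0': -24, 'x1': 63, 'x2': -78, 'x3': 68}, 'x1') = 63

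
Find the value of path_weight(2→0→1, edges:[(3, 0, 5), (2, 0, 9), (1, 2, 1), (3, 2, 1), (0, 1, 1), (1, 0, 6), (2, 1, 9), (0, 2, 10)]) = w(2→0)=9 + w(0→1)=1
= 10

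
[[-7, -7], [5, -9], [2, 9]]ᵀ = [[-7, 5, 2], [-7, -9, 9]]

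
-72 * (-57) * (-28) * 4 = -459648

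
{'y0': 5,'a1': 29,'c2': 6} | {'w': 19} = {'y0': 5, 'a1': 29, 'c2': 6, 'w': 19}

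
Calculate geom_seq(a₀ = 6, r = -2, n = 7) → a_0 = 6*(-2)^0 = 6
a_1 = 6*(-2)^1 = -12
a_2 = 6*(-2)^2 = 24
...
= [6, -12, 24, -48, 96, -192, 384]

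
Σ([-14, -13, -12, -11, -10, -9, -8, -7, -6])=-90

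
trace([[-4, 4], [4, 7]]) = diagonal: (-4) + 7
= 3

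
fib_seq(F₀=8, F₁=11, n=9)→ [8, 11, 19, 30, 49, 79, 128, 207, 335]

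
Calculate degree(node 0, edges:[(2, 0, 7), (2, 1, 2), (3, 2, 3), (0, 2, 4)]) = 2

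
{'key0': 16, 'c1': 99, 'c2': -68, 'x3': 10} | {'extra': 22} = {'key0': 16, 'c1': 99, 'c2': -68, 'x3': 10, 'extra': 22}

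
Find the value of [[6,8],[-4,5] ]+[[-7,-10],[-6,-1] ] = [[-1, -2], [-10, 4]]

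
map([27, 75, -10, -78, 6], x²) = (27)²=729, (75)²=5625, (-10)²=100, (-78)²=6084, (6)²=36
= [729, 5625, 100, 6084, 36]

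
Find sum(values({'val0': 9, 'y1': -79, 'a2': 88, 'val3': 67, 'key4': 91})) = 176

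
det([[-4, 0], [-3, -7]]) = 28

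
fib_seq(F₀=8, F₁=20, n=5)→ F_2 = F_1 + F_0 = 28
F_3 = F_2 + F_1 = 48
F_4 = F_3 + F_2 = 76
= [8, 20, 28, 48, 76]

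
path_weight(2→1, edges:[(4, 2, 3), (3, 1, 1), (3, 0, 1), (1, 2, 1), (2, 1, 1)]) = 1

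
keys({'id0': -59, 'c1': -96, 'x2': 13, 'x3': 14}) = ['id0', 'c1', 'x2', 'x3']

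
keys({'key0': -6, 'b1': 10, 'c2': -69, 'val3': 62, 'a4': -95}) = ['key0', 'b1', 'c2', 'val3', 'a4']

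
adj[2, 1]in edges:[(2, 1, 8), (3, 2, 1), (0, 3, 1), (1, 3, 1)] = 8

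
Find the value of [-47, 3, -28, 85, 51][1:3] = [3, -28]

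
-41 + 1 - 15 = -55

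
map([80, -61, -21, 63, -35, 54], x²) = [6400, 3721, 441, 3969, 1225, 2916]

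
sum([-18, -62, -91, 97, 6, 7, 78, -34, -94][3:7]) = 188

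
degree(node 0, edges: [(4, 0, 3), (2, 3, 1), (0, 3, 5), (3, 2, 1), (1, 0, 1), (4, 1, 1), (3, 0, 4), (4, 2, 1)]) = incident: (4,0), (0,3), (1,0), (3,0)
= 4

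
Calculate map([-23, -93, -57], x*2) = -23*2=-46, -93*2=-186, -57*2=-114
= [-46, -186, -114]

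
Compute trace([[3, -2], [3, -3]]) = diagonal: 3 + (-3)
= 0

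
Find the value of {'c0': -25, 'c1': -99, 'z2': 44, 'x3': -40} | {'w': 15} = {'c0': -25, 'c1': -99, 'z2': 44, 'x3': -40, 'w': 15}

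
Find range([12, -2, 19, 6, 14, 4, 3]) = 21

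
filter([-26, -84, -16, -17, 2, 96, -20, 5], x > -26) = [-16, -17, 2, 96, -20, 5]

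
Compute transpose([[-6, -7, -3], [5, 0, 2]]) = [[-6, 5], [-7, 0], [-3, 2]]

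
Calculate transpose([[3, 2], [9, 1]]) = [[3, 9], [2, 1]]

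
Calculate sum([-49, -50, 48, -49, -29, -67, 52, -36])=(-49) + (-50) + 48 + (-49) + (-29) + (-67) + 52 + (-36)
= -180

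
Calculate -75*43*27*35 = -3047625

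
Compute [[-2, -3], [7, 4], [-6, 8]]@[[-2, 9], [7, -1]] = C[0][0] = (-2)*(-2) + (-3)*(7) = -17
C[0][1] = (-2)*(9) + (-3)*(-1) = -15
C[1][0] = (7)*(-2) + (4)*(7) = 14
C[1][1] = (7)*(9) + (4)*(-1) = 59
C[2][0] = (-6)*(-2) + (8)*(7) = 68
C[2][1] = (-6)*(9) + (8)*(-1) = -62
= [[-17, -15], [14, 59], [68, -62]]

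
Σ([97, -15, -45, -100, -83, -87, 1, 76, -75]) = 97 + (-15) + (-45) + (-100) + (-83) + (-87) + 1 + 76 + (-75)
= -231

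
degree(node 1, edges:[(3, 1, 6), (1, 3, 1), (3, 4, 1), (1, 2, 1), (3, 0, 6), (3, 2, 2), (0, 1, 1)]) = 4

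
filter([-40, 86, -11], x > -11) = [86]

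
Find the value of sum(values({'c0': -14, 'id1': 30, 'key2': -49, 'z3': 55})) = 22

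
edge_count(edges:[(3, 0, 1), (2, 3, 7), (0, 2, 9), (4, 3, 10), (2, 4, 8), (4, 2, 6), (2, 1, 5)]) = 7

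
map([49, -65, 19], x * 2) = 49*2=98, -65*2=-130, 19*2=38
= [98, -130, 38]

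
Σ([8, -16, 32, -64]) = -40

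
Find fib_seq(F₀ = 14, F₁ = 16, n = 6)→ [14, 16, 30, 46, 76, 122]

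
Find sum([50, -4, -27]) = 19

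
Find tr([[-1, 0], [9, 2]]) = diagonal: (-1) + 2
= 1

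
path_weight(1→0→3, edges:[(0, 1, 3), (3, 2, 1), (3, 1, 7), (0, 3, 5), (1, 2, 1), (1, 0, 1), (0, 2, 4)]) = 6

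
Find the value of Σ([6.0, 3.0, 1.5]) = 10.5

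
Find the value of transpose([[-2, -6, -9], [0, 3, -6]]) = [[-2, 0], [-6, 3], [-9, -6]]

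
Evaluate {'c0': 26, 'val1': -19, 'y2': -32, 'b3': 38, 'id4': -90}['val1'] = -19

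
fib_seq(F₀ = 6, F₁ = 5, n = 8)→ [6, 5, 11, 16, 27, 43, 70, 113]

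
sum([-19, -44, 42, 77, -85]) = (-19) + (-44) + 42 + 77 + (-85)
= -29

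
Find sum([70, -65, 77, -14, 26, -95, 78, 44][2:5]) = 89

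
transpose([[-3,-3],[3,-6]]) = [[-3, 3], [-3, -6]]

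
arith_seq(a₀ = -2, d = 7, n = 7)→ [-2, 5, 12, 19, 26, 33, 40]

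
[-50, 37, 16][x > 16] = keep x where x > 16: -50✗, 37✓, 16✗
= [37]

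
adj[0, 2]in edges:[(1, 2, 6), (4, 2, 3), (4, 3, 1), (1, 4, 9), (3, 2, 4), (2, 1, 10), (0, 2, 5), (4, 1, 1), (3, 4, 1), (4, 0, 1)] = 5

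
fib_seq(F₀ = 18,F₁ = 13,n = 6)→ [18, 13, 31, 44, 75, 119]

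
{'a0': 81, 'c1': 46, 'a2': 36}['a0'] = 81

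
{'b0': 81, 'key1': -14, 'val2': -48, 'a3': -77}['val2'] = -48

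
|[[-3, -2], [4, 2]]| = 2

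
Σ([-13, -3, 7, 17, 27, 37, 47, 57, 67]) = (-13) + (-3) + 7 + 17 + 27 + 37 + 47 + 57 + 67
= 243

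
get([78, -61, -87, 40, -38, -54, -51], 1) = -61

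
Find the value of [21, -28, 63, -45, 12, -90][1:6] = [-28, 63, -45, 12, -90]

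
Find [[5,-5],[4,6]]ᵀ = [[5, 4], [-5, 6]]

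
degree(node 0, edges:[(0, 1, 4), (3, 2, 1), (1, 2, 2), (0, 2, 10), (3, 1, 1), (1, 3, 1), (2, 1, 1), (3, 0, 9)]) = incident: (0,1), (0,2), (3,0)
= 3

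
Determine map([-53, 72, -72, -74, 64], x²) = (-53)²=2809, (72)²=5184, (-72)²=5184, (-74)²=5476, (64)²=4096
= [2809, 5184, 5184, 5476, 4096]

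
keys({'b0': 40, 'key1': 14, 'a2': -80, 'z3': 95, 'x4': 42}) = ['b0', 'key1', 'a2', 'z3', 'x4']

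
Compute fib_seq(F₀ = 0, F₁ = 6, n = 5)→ F_2 = F_1 + F_0 = 6
F_3 = F_2 + F_1 = 12
F_4 = F_3 + F_2 = 18
= [0, 6, 6, 12, 18]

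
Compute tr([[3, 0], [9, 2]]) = diagonal: 3 + 2
= 5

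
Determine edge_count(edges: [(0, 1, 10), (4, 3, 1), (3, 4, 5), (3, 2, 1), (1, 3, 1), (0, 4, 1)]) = 6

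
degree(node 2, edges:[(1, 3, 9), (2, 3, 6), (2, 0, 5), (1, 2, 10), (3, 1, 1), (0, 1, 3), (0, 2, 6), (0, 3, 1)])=incident: (2,3), (2,0), (1,2), (0,2)
= 4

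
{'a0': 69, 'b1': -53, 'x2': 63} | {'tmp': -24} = {'a0': 69, 'b1': -53, 'x2': 63, 'tmp': -24}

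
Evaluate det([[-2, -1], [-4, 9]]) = (-2)*(9) - (-1)*(-4)
= -22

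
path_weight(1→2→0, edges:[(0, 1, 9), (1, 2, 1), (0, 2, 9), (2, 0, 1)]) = w(1→2)=1 + w(2→0)=1
= 2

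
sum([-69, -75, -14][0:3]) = -158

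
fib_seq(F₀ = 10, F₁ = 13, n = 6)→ [10, 13, 23, 36, 59, 95]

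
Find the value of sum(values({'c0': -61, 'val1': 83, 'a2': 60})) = (-61) + 83 + 60
= 82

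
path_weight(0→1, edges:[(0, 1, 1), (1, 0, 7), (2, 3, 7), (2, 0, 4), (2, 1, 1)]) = w(0→1)=1
= 1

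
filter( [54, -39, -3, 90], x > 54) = [90]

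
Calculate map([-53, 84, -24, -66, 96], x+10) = [-43, 94, -14, -56, 106]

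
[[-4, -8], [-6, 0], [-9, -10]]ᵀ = [[-4, -6, -9], [-8, 0, -10]]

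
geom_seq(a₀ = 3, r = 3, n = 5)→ a_0 = 3*3^0 = 3
a_1 = 3*3^1 = 9
a_2 = 3*3^2 = 27
...
= [3, 9, 27, 81, 243]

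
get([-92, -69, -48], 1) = -69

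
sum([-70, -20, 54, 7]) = (-70) + (-20) + 54 + 7
= -29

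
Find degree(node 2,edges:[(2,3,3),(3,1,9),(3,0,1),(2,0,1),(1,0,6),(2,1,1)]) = incident: (2,3), (2,0), (2,1)
= 3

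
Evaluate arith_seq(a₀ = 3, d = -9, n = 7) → a_0 = 3 + 0*-9 = 3
a_1 = 3 + 1*-9 = -6
a_2 = 3 + 2*-9 = -15
...
= [3, -6, -15, -24, -33, -42, -51]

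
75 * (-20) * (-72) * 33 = 3564000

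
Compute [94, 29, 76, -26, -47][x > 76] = [94]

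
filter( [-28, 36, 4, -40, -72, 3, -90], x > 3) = keep x where x > 3: -28✗, 36✓, 4✓, -40✗, -72✗, 3✗, -90✗
= [36, 4]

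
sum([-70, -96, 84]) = (-70) + (-96) + 84
= -82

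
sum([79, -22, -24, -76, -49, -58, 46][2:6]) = slice → [-24, -76, -49, -58]
(-24) + (-76) + (-49) + (-58)
= -207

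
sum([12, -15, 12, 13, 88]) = 110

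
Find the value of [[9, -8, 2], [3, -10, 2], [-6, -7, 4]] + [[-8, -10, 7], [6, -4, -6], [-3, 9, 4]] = [[1, -18, 9], [9, -14, -4], [-9, 2, 8]]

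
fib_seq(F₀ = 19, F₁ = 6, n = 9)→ [19, 6, 25, 31, 56, 87, 143, 230, 373]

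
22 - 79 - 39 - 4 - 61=-161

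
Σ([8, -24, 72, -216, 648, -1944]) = -1456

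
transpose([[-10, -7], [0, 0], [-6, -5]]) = [[-10, 0, -6], [-7, 0, -5]]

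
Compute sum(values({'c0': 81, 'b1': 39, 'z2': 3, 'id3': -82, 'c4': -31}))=10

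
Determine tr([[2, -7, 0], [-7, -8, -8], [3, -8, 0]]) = diagonal: 2 + (-8) + 0
= -6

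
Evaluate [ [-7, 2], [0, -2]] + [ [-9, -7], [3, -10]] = [[-16, -5], [3, -12]]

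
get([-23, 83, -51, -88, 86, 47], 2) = -51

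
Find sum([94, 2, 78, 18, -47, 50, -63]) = 94 + 2 + 78 + 18 + (-47) + 50 + (-63)
= 132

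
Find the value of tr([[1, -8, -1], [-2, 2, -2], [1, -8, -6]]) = -3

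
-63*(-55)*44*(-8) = -1219680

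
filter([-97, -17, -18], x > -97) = [-17, -18]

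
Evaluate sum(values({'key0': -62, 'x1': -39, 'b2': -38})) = (-62) + (-39) + (-38)
= -139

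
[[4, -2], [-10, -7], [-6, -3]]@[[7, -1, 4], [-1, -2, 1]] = C[0][0] = (4)*(7) + (-2)*(-1) = 30
C[0][1] = (4)*(-1) + (-2)*(-2) = 0
C[0][2] = (4)*(4) + (-2)*(1) = 14
C[1][0] = (-10)*(7) + (-7)*(-1) = -63
C[1][1] = (-10)*(-1) + (-7)*(-2) = 24
C[1][2] = (-10)*(4) + (-7)*(1) = -47
... (3 more cells)
= [[30, 0, 14], [-63, 24, -47], [-39, 12, -27]]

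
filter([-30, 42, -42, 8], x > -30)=[42, 8]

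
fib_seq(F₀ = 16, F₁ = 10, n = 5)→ [16, 10, 26, 36, 62]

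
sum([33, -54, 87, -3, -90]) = -27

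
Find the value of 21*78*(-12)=-19656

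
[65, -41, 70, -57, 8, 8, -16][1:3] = [-41, 70]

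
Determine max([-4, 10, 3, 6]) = 10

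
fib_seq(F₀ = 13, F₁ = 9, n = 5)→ F_2 = F_1 + F_0 = 22
F_3 = F_2 + F_1 = 31
F_4 = F_3 + F_2 = 53
= [13, 9, 22, 31, 53]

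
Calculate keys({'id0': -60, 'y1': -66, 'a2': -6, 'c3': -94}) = ['id0', 'y1', 'a2', 'c3']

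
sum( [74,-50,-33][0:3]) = slice → [74, -50, -33]
74 + (-50) + (-33)
= -9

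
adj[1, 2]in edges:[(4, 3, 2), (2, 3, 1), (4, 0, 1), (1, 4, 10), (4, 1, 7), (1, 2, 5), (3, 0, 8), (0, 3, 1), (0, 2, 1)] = 5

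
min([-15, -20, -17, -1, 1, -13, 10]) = -20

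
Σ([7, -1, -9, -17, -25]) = -45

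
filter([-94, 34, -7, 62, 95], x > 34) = [62, 95]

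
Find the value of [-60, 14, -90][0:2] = [-60, 14]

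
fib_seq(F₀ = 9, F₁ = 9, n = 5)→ [9, 9, 18, 27, 45]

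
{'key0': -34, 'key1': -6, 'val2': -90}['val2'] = -90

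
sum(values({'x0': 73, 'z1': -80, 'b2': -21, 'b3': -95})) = -123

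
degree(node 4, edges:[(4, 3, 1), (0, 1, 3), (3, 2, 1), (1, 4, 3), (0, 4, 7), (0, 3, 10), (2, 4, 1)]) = 4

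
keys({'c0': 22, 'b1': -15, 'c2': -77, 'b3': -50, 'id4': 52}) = ['c0', 'b1', 'c2', 'b3', 'id4']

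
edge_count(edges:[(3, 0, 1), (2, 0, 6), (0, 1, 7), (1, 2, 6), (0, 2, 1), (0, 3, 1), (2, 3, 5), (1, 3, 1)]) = 8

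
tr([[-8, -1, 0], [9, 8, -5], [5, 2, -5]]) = diagonal: (-8) + 8 + (-5)
= -5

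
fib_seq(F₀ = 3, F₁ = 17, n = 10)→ F_2 = F_1 + F_0 = 20
F_3 = F_2 + F_1 = 37
F_4 = F_3 + F_2 = 57
...
= [3, 17, 20, 37, 57, 94, 151, 245, 396, 641]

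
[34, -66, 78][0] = 34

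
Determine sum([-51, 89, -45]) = -7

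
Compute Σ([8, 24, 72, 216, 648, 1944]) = 2912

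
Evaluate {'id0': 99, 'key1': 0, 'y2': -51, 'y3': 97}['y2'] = -51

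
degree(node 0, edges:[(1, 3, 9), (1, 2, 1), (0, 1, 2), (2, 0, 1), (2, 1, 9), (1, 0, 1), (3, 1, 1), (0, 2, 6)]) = 4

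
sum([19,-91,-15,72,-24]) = -39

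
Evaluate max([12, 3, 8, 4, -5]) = 12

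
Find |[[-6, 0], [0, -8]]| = (-6)*(-8) - (0)*(0)
= 48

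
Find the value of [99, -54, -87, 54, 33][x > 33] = [99, 54]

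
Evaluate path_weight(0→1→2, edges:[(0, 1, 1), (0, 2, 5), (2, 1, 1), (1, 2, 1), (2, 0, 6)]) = w(0→1)=1 + w(1→2)=1
= 2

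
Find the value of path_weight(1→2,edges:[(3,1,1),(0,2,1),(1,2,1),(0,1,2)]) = 1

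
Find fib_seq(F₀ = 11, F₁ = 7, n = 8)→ [11, 7, 18, 25, 43, 68, 111, 179]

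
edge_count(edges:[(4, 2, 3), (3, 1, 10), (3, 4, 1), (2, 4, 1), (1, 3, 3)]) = 5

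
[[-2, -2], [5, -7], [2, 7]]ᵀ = [[-2, 5, 2], [-2, -7, 7]]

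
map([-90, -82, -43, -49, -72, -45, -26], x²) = (-90)²=8100, (-82)²=6724, (-43)²=1849, (-49)²=2401, (-72)²=5184, (-45)²=2025, (-26)²=676
= [8100, 6724, 1849, 2401, 5184, 2025, 676]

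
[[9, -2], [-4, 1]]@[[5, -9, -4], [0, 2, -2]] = C[0][0] = (9)*(5) + (-2)*(0) = 45
C[0][1] = (9)*(-9) + (-2)*(2) = -85
C[0][2] = (9)*(-4) + (-2)*(-2) = -32
C[1][0] = (-4)*(5) + (1)*(0) = -20
C[1][1] = (-4)*(-9) + (1)*(2) = 38
C[1][2] = (-4)*(-4) + (1)*(-2) = 14
= [[45, -85, -32], [-20, 38, 14]]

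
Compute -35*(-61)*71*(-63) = -9549855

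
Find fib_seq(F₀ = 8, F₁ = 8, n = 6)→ F_2 = F_1 + F_0 = 16
F_3 = F_2 + F_1 = 24
F_4 = F_3 + F_2 = 40
...
= [8, 8, 16, 24, 40, 64]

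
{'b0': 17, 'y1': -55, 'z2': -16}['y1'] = -55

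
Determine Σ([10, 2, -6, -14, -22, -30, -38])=10 + 2 + (-6) + (-14) + (-22) + (-30) + (-38)
= -98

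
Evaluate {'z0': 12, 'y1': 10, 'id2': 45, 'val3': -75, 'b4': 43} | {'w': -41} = {'z0': 12, 'y1': 10, 'id2': 45, 'val3': -75, 'b4': 43, 'w': -41}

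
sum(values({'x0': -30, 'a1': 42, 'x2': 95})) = 107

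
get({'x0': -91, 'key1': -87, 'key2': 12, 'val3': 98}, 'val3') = 98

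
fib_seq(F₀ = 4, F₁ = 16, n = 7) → F_2 = F_1 + F_0 = 20
F_3 = F_2 + F_1 = 36
F_4 = F_3 + F_2 = 56
...
= [4, 16, 20, 36, 56, 92, 148]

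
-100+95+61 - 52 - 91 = -87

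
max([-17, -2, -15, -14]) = -2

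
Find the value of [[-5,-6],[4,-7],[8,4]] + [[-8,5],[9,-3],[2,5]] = [[-13, -1], [13, -10], [10, 9]]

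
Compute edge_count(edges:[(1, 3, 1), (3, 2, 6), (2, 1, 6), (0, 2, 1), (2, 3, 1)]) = 5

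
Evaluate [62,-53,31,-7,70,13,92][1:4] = [-53, 31, -7]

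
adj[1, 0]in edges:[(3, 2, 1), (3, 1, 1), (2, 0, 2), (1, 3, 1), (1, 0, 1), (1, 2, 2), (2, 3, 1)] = 1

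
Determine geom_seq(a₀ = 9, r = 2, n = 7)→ a_0 = 9*2^0 = 9
a_1 = 9*2^1 = 18
a_2 = 9*2^2 = 36
...
= [9, 18, 36, 72, 144, 288, 576]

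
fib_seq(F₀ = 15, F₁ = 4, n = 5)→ [15, 4, 19, 23, 42]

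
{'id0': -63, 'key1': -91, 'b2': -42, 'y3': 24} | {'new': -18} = {'id0': -63, 'key1': -91, 'b2': -42, 'y3': 24, 'new': -18}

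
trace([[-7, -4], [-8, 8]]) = 1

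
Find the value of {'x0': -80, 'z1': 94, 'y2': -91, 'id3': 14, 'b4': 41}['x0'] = -80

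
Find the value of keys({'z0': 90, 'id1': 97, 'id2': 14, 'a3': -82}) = ['z0', 'id1', 'id2', 'a3']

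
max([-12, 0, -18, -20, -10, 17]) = 17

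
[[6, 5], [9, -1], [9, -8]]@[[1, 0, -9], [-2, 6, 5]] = C[0][0] = (6)*(1) + (5)*(-2) = -4
C[0][1] = (6)*(0) + (5)*(6) = 30
C[0][2] = (6)*(-9) + (5)*(5) = -29
C[1][0] = (9)*(1) + (-1)*(-2) = 11
C[1][1] = (9)*(0) + (-1)*(6) = -6
C[1][2] = (9)*(-9) + (-1)*(5) = -86
... (3 more cells)
= [[-4, 30, -29], [11, -6, -86], [25, -48, -121]]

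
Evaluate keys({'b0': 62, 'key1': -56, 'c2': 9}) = ['b0', 'key1', 'c2']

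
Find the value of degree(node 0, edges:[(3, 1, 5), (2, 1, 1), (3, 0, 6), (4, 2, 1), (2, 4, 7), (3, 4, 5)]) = incident: (3,0)
= 1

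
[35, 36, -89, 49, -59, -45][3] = 49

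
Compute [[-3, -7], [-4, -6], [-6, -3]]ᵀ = [[-3, -4, -6], [-7, -6, -3]]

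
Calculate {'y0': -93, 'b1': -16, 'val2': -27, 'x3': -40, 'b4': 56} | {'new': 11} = {'y0': -93, 'b1': -16, 'val2': -27, 'x3': -40, 'b4': 56, 'new': 11}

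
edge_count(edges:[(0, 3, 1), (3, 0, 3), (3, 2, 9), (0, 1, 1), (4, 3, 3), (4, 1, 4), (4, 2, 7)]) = 7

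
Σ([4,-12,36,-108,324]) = 244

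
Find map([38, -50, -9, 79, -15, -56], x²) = [1444, 2500, 81, 6241, 225, 3136]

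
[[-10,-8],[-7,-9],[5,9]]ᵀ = [[-10, -7, 5], [-8, -9, 9]]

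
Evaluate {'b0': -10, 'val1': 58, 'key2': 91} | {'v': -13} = {'b0': -10, 'val1': 58, 'key2': 91, 'v': -13}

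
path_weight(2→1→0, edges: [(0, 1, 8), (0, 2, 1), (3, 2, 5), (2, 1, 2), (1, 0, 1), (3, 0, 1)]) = 3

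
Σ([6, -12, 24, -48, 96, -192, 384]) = 6 + -12 + 24 + -48 + 96 + -192 + 384
= 258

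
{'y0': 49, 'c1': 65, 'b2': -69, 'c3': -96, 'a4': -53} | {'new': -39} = {'y0': 49, 'c1': 65, 'b2': -69, 'c3': -96, 'a4': -53, 'new': -39}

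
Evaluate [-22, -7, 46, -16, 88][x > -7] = [46, 88]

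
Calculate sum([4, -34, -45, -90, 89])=4 + (-34) + (-45) + (-90) + 89
= -76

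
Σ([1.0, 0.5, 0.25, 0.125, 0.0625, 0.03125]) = 1.0 + 0.5 + 0.25 + 0.125 + 0.0625 + 0.03125
= 1.96875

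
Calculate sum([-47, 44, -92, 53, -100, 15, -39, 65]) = -101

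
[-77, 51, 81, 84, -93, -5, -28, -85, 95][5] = -5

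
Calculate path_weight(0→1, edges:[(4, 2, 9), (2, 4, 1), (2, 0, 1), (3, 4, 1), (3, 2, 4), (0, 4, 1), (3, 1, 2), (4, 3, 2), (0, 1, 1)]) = w(0→1)=1
= 1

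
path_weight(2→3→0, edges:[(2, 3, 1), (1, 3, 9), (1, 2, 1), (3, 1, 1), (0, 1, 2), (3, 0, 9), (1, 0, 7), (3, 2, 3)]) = w(2→3)=1 + w(3→0)=9
= 10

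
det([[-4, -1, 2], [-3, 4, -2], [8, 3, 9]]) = -261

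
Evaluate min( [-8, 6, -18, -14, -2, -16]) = -18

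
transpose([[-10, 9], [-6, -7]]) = [[-10, -6], [9, -7]]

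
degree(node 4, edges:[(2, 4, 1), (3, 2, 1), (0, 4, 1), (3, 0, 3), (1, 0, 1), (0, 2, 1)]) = incident: (2,4), (0,4)
= 2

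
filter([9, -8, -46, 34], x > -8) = keep x where x > -8: 9✓, -8✗, -46✗, 34✓
= [9, 34]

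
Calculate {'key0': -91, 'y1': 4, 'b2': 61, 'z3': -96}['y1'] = 4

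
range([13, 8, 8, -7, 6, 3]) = 20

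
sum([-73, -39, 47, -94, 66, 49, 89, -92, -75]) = (-73) + (-39) + 47 + (-94) + 66 + 49 + 89 + (-92) + (-75)
= -122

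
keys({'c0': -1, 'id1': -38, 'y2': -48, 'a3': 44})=['c0', 'id1', 'y2', 'a3']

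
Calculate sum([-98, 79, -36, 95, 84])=(-98) + 79 + (-36) + 95 + 84
= 124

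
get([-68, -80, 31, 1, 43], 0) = -68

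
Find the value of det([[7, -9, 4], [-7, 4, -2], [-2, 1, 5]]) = -193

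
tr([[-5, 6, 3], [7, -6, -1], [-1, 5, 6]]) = diagonal: (-5) + (-6) + 6
= -5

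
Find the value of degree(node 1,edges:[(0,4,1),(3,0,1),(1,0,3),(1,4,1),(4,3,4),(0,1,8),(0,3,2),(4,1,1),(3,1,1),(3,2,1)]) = 5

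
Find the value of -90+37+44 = -9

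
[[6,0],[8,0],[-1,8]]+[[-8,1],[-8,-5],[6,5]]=[[-2, 1], [0, -5], [5, 13]]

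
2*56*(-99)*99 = -1097712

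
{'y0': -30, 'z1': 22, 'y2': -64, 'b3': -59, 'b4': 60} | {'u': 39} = {'y0': -30, 'z1': 22, 'y2': -64, 'b3': -59, 'b4': 60, 'u': 39}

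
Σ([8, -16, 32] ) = 24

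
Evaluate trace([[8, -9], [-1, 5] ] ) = diagonal: 8 + 5
= 13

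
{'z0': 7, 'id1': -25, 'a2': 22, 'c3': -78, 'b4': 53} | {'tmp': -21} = {'z0': 7, 'id1': -25, 'a2': 22, 'c3': -78, 'b4': 53, 'tmp': -21}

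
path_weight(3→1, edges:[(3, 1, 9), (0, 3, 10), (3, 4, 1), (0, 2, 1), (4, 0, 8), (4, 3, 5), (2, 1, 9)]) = w(3→1)=9
= 9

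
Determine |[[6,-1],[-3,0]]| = -3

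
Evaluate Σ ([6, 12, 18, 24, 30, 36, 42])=168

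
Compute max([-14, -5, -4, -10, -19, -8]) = -4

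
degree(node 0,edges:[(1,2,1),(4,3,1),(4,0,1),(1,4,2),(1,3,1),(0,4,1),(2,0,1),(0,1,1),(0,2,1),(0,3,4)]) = 6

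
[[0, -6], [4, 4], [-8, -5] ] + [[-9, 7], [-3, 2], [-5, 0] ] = [[-9, 1], [1, 6], [-13, -5]]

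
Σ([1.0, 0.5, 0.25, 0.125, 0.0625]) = 1.9375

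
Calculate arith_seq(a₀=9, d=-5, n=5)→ a_0 = 9 + 0*-5 = 9
a_1 = 9 + 1*-5 = 4
a_2 = 9 + 2*-5 = -1
...
= [9, 4, -1, -6, -11]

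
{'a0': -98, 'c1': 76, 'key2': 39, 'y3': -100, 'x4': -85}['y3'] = -100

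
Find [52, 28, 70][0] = 52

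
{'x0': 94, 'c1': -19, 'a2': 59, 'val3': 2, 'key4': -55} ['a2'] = 59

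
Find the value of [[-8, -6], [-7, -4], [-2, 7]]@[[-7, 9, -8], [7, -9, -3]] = [[14, -18, 82], [21, -27, 68], [63, -81, -5]]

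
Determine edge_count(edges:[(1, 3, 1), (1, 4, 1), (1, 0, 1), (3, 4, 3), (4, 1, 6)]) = 5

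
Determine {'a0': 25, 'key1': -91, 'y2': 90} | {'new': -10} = {'a0': 25, 'key1': -91, 'y2': 90, 'new': -10}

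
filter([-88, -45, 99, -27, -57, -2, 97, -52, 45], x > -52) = [-45, 99, -27, -2, 97, 45]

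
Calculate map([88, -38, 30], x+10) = [98, -28, 40]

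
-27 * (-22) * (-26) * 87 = -1343628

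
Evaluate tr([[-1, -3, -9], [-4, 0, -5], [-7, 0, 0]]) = diagonal: (-1) + 0 + 0
= -1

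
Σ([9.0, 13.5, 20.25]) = 42.75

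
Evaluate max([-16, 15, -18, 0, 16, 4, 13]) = 16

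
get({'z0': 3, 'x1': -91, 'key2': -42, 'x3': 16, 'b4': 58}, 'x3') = 16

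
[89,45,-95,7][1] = 45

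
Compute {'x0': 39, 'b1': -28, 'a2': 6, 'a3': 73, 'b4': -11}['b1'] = -28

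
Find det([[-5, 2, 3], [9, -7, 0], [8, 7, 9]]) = (1)*(-5)*det([[-7, 0], [7, 9]]) + (-1)*(2)*det([[9, 0], [8, 9]]) + (1)*(3)*det([[9, -7], [8, 7]])
= 315 + -162 + 357
= 510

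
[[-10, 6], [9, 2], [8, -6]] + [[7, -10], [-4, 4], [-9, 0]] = [[-3, -4], [5, 6], [-1, -6]]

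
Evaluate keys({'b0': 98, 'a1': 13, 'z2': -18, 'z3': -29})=['b0', 'a1', 'z2', 'z3']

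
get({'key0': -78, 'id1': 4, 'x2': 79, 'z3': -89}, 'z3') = -89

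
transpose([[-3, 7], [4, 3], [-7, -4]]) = [[-3, 4, -7], [7, 3, -4]]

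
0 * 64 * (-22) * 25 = 0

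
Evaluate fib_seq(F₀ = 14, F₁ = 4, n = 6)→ [14, 4, 18, 22, 40, 62]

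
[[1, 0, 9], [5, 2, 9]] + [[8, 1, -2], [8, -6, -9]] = [[9, 1, 7], [13, -4, 0]]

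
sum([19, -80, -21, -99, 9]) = 19 + (-80) + (-21) + (-99) + 9
= -172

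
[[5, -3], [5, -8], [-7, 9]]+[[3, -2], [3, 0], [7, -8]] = [[8, -5], [8, -8], [0, 1]]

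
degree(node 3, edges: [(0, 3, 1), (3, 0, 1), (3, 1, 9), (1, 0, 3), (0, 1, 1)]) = incident: (0,3), (3,0), (3,1)
= 3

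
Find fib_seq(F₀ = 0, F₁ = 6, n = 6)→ F_2 = F_1 + F_0 = 6
F_3 = F_2 + F_1 = 12
F_4 = F_3 + F_2 = 18
...
= [0, 6, 6, 12, 18, 30]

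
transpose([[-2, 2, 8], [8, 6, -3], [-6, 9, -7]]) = [[-2, 8, -6], [2, 6, 9], [8, -3, -7]]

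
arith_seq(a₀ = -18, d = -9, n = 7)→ a_0 = -18 + 0*-9 = -18
a_1 = -18 + 1*-9 = -27
a_2 = -18 + 2*-9 = -36
...
= [-18, -27, -36, -45, -54, -63, -72]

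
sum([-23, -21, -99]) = (-23) + (-21) + (-99)
= -143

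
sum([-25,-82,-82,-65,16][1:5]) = -213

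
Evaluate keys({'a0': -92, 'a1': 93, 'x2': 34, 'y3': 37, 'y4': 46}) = ['a0', 'a1', 'x2', 'y3', 'y4']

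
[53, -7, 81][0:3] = [53, -7, 81]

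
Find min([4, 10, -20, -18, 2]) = -20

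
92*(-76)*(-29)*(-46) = -9327328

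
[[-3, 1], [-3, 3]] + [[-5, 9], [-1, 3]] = [[-8, 10], [-4, 6]]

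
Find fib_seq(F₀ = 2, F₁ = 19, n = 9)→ F_2 = F_1 + F_0 = 21
F_3 = F_2 + F_1 = 40
F_4 = F_3 + F_2 = 61
...
= [2, 19, 21, 40, 61, 101, 162, 263, 425]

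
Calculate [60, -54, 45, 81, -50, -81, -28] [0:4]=[60, -54, 45, 81]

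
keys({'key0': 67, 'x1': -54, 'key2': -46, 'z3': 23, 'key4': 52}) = ['key0', 'x1', 'key2', 'z3', 'key4']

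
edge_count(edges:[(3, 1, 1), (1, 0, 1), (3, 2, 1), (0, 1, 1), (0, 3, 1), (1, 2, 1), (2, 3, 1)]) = 7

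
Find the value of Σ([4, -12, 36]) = 4 + -12 + 36
= 28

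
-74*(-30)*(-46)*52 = -5310240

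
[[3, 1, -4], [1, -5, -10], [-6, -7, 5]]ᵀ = [[3, 1, -6], [1, -5, -7], [-4, -10, 5]]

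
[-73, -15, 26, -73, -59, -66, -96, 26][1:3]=[-15, 26]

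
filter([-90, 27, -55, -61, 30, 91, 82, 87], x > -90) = [27, -55, -61, 30, 91, 82, 87]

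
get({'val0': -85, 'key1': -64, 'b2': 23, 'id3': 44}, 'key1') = -64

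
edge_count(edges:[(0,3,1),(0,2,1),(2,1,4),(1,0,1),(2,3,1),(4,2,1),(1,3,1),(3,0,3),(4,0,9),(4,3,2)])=10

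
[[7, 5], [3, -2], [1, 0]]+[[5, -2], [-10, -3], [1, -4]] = [[12, 3], [-7, -5], [2, -4]]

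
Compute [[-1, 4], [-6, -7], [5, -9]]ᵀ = [[-1, -6, 5], [4, -7, -9]]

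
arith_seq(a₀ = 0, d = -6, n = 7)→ [0, -6, -12, -18, -24, -30, -36]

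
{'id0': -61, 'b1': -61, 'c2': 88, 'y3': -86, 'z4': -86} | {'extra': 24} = {'id0': -61, 'b1': -61, 'c2': 88, 'y3': -86, 'z4': -86, 'extra': 24}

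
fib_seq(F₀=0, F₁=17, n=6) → F_2 = F_1 + F_0 = 17
F_3 = F_2 + F_1 = 34
F_4 = F_3 + F_2 = 51
...
= [0, 17, 17, 34, 51, 85]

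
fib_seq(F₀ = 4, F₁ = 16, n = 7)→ [4, 16, 20, 36, 56, 92, 148]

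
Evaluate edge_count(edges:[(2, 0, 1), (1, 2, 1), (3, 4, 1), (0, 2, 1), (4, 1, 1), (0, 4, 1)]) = 6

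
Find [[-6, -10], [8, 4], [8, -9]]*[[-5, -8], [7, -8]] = C[0][0] = (-6)*(-5) + (-10)*(7) = -40
C[0][1] = (-6)*(-8) + (-10)*(-8) = 128
C[1][0] = (8)*(-5) + (4)*(7) = -12
C[1][1] = (8)*(-8) + (4)*(-8) = -96
C[2][0] = (8)*(-5) + (-9)*(7) = -103
C[2][1] = (8)*(-8) + (-9)*(-8) = 8
= [[-40, 128], [-12, -96], [-103, 8]]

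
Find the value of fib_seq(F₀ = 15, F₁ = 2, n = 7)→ F_2 = F_1 + F_0 = 17
F_3 = F_2 + F_1 = 19
F_4 = F_3 + F_2 = 36
...
= [15, 2, 17, 19, 36, 55, 91]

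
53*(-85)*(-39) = 175695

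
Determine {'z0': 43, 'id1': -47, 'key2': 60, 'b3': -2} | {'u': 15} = {'z0': 43, 'id1': -47, 'key2': 60, 'b3': -2, 'u': 15}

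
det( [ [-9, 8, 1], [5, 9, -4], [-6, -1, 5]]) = (1)*(-9)*det([[9, -4], [-1, 5]]) + (-1)*(8)*det([[5, -4], [-6, 5]]) + (1)*(1)*det([[5, 9], [-6, -1]])
= -369 + -8 + 49
= -328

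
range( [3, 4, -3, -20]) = 24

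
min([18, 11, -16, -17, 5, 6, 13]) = -17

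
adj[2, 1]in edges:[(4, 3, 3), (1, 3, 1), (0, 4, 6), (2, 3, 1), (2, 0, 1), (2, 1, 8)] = 8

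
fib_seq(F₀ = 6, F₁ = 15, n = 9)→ [6, 15, 21, 36, 57, 93, 150, 243, 393]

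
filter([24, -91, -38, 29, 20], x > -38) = [24, 29, 20]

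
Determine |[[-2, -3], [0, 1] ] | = -2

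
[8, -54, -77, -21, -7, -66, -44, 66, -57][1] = -54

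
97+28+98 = 223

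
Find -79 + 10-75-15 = -159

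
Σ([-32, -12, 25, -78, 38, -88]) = (-32) + (-12) + 25 + (-78) + 38 + (-88)
= -147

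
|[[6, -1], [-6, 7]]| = (6)*(7) - (-1)*(-6)
= 36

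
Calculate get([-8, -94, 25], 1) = -94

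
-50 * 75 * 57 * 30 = -6412500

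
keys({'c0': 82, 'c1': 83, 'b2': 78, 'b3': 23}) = ['c0', 'c1', 'b2', 'b3']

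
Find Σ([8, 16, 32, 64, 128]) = 8 + 16 + 32 + 64 + 128
= 248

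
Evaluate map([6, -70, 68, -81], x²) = (6)²=36, (-70)²=4900, (68)²=4624, (-81)²=6561
= [36, 4900, 4624, 6561]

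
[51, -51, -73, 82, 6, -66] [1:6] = [-51, -73, 82, 6, -66]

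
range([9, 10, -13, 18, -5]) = 31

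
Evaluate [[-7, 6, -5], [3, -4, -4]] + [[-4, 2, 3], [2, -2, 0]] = [[-11, 8, -2], [5, -6, -4]]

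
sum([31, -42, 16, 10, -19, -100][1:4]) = slice → [-42, 16, 10]
(-42) + 16 + 10
= -16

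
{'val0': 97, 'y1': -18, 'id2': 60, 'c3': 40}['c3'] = 40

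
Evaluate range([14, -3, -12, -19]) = 33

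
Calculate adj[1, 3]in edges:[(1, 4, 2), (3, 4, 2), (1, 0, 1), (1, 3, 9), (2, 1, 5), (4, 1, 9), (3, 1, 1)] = 9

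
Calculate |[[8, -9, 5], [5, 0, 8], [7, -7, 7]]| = 84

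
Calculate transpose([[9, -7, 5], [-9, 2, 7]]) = [[9, -9], [-7, 2], [5, 7]]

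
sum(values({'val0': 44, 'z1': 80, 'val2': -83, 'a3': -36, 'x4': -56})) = 44 + 80 + (-83) + (-36) + (-56)
= -51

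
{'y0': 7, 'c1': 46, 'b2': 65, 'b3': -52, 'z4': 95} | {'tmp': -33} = {'y0': 7, 'c1': 46, 'b2': 65, 'b3': -52, 'z4': 95, 'tmp': -33}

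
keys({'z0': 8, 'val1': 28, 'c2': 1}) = ['z0', 'val1', 'c2']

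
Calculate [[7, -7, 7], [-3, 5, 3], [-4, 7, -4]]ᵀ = [[7, -3, -4], [-7, 5, 7], [7, 3, -4]]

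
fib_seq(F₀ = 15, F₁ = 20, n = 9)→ F_2 = F_1 + F_0 = 35
F_3 = F_2 + F_1 = 55
F_4 = F_3 + F_2 = 90
...
= [15, 20, 35, 55, 90, 145, 235, 380, 615]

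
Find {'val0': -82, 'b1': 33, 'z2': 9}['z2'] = 9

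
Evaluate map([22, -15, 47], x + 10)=[32, -5, 57]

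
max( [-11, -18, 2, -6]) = 2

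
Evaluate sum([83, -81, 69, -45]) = 83 + (-81) + 69 + (-45)
= 26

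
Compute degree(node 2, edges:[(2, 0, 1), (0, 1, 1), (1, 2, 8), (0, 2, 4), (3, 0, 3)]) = 3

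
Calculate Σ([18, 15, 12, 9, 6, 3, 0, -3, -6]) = 54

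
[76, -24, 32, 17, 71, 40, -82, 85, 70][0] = 76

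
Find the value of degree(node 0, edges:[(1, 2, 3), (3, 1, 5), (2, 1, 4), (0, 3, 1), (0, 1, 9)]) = incident: (0,3), (0,1)
= 2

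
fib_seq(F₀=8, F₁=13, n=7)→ [8, 13, 21, 34, 55, 89, 144]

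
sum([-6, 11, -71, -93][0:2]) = 5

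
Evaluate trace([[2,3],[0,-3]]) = -1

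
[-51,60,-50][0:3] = [-51, 60, -50]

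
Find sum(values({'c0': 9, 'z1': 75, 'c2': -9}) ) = 9 + 75 + (-9)
= 75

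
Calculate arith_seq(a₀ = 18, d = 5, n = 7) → [18, 23, 28, 33, 38, 43, 48]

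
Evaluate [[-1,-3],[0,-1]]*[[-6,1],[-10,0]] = [[36, -1], [10, 0]]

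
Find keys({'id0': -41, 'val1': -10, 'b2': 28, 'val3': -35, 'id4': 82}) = ['id0', 'val1', 'b2', 'val3', 'id4']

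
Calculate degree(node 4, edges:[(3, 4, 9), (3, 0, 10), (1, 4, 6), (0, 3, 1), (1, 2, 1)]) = 2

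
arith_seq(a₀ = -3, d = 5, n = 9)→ [-3, 2, 7, 12, 17, 22, 27, 32, 37]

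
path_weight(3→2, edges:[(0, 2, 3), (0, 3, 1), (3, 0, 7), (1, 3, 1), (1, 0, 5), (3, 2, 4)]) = w(3→2)=4
= 4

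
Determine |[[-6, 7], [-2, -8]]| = 62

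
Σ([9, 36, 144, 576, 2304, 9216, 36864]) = 49149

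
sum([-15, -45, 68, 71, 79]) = 158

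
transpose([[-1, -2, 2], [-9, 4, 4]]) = [[-1, -9], [-2, 4], [2, 4]]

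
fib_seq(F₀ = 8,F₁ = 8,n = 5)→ F_2 = F_1 + F_0 = 16
F_3 = F_2 + F_1 = 24
F_4 = F_3 + F_2 = 40
= [8, 8, 16, 24, 40]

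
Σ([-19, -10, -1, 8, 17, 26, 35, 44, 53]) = 153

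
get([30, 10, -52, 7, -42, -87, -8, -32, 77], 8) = 77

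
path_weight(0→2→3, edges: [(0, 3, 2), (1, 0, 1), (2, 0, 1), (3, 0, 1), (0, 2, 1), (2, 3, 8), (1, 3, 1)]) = 9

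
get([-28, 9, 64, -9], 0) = -28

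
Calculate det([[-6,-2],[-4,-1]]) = (-6)*(-1) - (-2)*(-4)
= -2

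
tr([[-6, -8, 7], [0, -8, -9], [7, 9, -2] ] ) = -16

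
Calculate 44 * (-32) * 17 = -23936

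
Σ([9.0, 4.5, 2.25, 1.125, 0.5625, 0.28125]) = 17.71875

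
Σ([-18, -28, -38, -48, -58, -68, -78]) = (-18) + (-28) + (-38) + (-48) + (-58) + (-68) + (-78)
= -336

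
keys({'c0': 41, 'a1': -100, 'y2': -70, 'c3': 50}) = ['c0', 'a1', 'y2', 'c3']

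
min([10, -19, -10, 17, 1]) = -19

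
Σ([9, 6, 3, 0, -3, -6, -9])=9 + 6 + 3 + 0 + (-3) + (-6) + (-9)
= 0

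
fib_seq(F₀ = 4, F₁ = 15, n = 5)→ [4, 15, 19, 34, 53]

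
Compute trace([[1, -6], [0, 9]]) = diagonal: 1 + 9
= 10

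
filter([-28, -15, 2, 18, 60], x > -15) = [2, 18, 60]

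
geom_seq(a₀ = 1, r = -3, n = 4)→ a_0 = 1*(-3)^0 = 1
a_1 = 1*(-3)^1 = -3
a_2 = 1*(-3)^2 = 9
...
= [1, -3, 9, -27]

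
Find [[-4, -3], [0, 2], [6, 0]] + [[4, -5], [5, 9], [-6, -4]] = [[0, -8], [5, 11], [0, -4]]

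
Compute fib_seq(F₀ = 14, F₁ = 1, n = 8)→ [14, 1, 15, 16, 31, 47, 78, 125]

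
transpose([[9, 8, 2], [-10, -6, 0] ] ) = [[9, -10], [8, -6], [2, 0]]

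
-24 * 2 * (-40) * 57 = 109440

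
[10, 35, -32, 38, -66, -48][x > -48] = keep x where x > -48: 10✓, 35✓, -32✓, 38✓, -66✗, -48✗
= [10, 35, -32, 38]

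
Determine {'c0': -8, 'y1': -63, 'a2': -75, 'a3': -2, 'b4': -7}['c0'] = -8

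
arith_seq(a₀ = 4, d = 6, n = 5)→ a_0 = 4 + 0*6 = 4
a_1 = 4 + 1*6 = 10
a_2 = 4 + 2*6 = 16
...
= [4, 10, 16, 22, 28]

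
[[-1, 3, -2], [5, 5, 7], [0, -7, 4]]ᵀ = [[-1, 5, 0], [3, 5, -7], [-2, 7, 4]]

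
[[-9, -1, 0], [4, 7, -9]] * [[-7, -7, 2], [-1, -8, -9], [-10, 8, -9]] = C[0][0] = (-9)*(-7) + (-1)*(-1) + (0)*(-10) = 64
C[0][1] = (-9)*(-7) + (-1)*(-8) + (0)*(8) = 71
C[0][2] = (-9)*(2) + (-1)*(-9) + (0)*(-9) = -9
C[1][0] = (4)*(-7) + (7)*(-1) + (-9)*(-10) = 55
C[1][1] = (4)*(-7) + (7)*(-8) + (-9)*(8) = -156
C[1][2] = (4)*(2) + (7)*(-9) + (-9)*(-9) = 26
= [[64, 71, -9], [55, -156, 26]]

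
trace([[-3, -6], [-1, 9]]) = 6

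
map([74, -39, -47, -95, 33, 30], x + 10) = [84, -29, -37, -85, 43, 40]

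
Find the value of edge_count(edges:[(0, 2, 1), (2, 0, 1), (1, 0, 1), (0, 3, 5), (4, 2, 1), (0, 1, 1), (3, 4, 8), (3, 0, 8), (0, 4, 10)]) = 9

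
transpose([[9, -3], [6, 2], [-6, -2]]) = [[9, 6, -6], [-3, 2, -2]]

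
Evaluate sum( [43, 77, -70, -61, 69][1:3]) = slice → [77, -70]
77 + (-70)
= 7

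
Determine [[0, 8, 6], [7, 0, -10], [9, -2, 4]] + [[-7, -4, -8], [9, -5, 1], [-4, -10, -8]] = [[-7, 4, -2], [16, -5, -9], [5, -12, -4]]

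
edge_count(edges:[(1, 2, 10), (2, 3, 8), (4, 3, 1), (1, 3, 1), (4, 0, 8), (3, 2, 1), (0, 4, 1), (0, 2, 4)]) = 8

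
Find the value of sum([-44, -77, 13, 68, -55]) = -95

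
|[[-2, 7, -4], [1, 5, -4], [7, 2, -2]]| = (1)*(-2)*det([[5, -4], [2, -2]]) + (-1)*(7)*det([[1, -4], [7, -2]]) + (1)*(-4)*det([[1, 5], [7, 2]])
= 4 + -182 + 132
= -46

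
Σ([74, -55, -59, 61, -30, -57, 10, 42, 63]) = 49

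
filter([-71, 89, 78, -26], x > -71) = [89, 78, -26]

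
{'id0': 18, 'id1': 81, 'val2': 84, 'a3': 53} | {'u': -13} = {'id0': 18, 'id1': 81, 'val2': 84, 'a3': 53, 'u': -13}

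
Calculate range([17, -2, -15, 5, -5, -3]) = 32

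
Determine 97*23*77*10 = 1717870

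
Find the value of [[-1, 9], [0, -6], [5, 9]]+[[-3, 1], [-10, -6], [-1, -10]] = [[-4, 10], [-10, -12], [4, -1]]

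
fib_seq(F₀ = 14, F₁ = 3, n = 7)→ F_2 = F_1 + F_0 = 17
F_3 = F_2 + F_1 = 20
F_4 = F_3 + F_2 = 37
...
= [14, 3, 17, 20, 37, 57, 94]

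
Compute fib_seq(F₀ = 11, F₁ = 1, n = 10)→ [11, 1, 12, 13, 25, 38, 63, 101, 164, 265]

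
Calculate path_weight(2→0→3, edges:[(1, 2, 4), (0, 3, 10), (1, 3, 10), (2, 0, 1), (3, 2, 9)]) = 11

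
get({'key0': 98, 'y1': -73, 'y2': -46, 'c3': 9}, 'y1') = -73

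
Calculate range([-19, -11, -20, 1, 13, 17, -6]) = 37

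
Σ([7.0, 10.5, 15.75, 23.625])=56.875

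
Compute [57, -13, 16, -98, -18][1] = -13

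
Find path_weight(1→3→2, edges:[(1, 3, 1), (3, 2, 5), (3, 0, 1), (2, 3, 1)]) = 6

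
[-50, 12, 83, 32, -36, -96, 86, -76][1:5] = [12, 83, 32, -36]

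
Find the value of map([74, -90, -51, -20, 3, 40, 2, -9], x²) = [5476, 8100, 2601, 400, 9, 1600, 4, 81]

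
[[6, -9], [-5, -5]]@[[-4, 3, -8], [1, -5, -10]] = [[-33, 63, 42], [15, 10, 90]]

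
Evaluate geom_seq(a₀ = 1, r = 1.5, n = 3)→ [1.0, 1.5, 2.25]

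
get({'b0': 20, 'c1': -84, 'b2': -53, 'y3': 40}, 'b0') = 20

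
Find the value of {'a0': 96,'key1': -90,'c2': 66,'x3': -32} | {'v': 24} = {'a0': 96, 'key1': -90, 'c2': 66, 'x3': -32, 'v': 24}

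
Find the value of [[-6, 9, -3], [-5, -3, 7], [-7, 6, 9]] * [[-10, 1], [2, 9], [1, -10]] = C[0][0] = (-6)*(-10) + (9)*(2) + (-3)*(1) = 75
C[0][1] = (-6)*(1) + (9)*(9) + (-3)*(-10) = 105
C[1][0] = (-5)*(-10) + (-3)*(2) + (7)*(1) = 51
C[1][1] = (-5)*(1) + (-3)*(9) + (7)*(-10) = -102
C[2][0] = (-7)*(-10) + (6)*(2) + (9)*(1) = 91
C[2][1] = (-7)*(1) + (6)*(9) + (9)*(-10) = -43
= [[75, 105], [51, -102], [91, -43]]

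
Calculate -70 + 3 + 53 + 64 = 50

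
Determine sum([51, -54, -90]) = 51 + (-54) + (-90)
= -93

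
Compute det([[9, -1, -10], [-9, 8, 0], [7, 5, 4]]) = (1)*(9)*det([[8, 0], [5, 4]]) + (-1)*(-1)*det([[-9, 0], [7, 4]]) + (1)*(-10)*det([[-9, 8], [7, 5]])
= 288 + -36 + 1010
= 1262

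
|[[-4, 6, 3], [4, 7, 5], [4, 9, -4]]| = 532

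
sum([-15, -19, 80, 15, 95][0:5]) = 156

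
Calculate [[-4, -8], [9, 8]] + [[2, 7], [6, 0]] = [[-2, -1], [15, 8]]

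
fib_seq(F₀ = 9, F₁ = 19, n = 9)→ [9, 19, 28, 47, 75, 122, 197, 319, 516]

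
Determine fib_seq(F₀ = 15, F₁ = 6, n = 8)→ F_2 = F_1 + F_0 = 21
F_3 = F_2 + F_1 = 27
F_4 = F_3 + F_2 = 48
...
= [15, 6, 21, 27, 48, 75, 123, 198]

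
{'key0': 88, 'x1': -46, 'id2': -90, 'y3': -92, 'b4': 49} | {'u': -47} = {'key0': 88, 'x1': -46, 'id2': -90, 'y3': -92, 'b4': 49, 'u': -47}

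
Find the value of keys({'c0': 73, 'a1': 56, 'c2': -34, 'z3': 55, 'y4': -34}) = ['c0', 'a1', 'c2', 'z3', 'y4']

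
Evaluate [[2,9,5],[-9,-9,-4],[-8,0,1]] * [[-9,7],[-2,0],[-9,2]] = [[-81, 24], [135, -71], [63, -54]]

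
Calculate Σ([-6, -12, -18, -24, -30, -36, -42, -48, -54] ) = (-6) + (-12) + (-18) + (-24) + (-30) + (-36) + (-42) + (-48) + (-54)
= -270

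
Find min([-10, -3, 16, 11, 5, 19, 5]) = -10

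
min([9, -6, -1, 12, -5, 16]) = -6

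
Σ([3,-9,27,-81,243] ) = 183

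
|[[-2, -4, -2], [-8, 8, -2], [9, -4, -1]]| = (1)*(-2)*det([[8, -2], [-4, -1]]) + (-1)*(-4)*det([[-8, -2], [9, -1]]) + (1)*(-2)*det([[-8, 8], [9, -4]])
= 32 + 104 + 80
= 216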